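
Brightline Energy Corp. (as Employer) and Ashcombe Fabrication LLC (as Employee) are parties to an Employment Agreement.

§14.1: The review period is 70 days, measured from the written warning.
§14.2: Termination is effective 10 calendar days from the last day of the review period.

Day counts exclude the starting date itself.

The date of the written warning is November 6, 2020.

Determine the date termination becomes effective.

The last day of the review period: 70 calendar days after November 6, 2020 is January 15, 2021.
Adding 10 calendar days to January 15, 2021 gives January 25, 2021, which is the date termination becomes effective.

January 25, 2021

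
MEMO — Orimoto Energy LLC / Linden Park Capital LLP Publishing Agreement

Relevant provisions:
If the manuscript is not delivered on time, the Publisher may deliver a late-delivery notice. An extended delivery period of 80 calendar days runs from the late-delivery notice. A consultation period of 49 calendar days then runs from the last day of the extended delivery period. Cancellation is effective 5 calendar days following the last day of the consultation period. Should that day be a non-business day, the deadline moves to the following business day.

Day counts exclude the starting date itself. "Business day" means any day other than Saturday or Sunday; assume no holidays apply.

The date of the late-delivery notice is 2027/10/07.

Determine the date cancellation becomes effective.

2028/02/18

Adding 80 calendar days to 2027/10/07 gives 2027/12/26, which is the last day of the extended delivery period.
The last day of the consultation period: 49 calendar days after 2027/12/26 is 2028/02/13.
The date cancellation becomes effective: 5 calendar days after 2028/02/13 is 2028/02/18. 2028/02/18 is a Friday, so no roll-forward applies.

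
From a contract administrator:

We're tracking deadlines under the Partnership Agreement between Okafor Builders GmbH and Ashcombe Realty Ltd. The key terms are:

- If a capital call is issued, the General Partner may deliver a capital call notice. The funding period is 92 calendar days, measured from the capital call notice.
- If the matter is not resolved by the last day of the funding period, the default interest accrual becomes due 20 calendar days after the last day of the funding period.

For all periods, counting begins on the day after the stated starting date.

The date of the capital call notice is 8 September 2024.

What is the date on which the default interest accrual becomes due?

The last day of the funding period: 8 September 2024 + 92 days = 9 December 2024.
Adding 20 calendar days to 9 December 2024 gives 29 December 2024, which is the date on which the default interest accrual becomes due.

29 December 2024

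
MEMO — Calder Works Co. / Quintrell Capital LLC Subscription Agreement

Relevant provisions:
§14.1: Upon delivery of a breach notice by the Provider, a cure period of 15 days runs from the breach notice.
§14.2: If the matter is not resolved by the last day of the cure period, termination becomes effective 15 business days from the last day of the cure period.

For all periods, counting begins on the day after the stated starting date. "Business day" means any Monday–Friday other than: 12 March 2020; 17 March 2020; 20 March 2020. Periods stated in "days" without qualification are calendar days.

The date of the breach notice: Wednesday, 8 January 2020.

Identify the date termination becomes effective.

The last day of the cure period: 8 January 2020 + 15 days = 23 January 2020.
The date termination becomes effective: 15 business days after Thursday, 23 January 2020, skipping weekends — Jan 24, Jan 27, Jan 28, Jan 29, …, Feb 11, Feb 12, Feb 13 — lands on Thursday, 13 February 2020.

13 February 2020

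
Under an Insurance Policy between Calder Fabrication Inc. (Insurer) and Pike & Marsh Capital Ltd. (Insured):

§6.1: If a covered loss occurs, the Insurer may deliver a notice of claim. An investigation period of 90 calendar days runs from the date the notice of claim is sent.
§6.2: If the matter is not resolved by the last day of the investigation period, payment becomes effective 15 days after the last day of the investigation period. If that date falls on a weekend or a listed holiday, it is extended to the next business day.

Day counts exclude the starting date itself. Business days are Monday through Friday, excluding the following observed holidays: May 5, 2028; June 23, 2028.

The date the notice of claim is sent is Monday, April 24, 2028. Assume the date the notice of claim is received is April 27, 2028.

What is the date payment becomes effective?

Adding 90 calendar days to April 24, 2028 gives July 23, 2028, which is the last day of the investigation period.
The date payment becomes effective: July 23, 2028 + 15 days = August 7, 2028. August 7, 2028 is a Monday and is not a listed holiday, so no roll-forward applies.

August 7, 2028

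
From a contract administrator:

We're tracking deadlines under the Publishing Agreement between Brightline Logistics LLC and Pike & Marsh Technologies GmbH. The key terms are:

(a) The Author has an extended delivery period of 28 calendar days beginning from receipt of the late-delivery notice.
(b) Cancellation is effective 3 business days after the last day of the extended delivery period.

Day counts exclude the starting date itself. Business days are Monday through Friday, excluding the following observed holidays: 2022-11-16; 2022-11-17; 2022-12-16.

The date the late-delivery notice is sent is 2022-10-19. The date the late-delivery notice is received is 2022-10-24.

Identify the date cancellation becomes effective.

2022-11-24

The last day of the extended delivery period: 2022-10-24 + 28 days = 2022-11-21.
From Monday, 2022-11-21, 3 business days (Nov 22, Nov 23, Nov 24, skipping weekends) brings us to Thursday, 2022-11-24, which is the date cancellation becomes effective.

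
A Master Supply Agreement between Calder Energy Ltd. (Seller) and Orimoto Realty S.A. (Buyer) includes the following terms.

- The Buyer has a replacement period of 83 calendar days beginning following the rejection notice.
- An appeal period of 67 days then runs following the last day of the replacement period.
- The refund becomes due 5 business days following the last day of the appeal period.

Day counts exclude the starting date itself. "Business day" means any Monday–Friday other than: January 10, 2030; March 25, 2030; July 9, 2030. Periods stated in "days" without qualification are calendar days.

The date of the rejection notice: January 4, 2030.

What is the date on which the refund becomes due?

The last day of the replacement period: 83 calendar days after January 4, 2030 is March 28, 2030.
Adding 67 calendar days to March 28, 2030 gives June 3, 2030, which is the last day of the appeal period.
The date on which the refund becomes due: counting 5 business days from Monday, June 3, 2030 (Jun 4, Jun 5, Jun 6, Jun 7, Jun 10, skipping weekends) reaches Monday, June 10, 2030.

June 10, 2030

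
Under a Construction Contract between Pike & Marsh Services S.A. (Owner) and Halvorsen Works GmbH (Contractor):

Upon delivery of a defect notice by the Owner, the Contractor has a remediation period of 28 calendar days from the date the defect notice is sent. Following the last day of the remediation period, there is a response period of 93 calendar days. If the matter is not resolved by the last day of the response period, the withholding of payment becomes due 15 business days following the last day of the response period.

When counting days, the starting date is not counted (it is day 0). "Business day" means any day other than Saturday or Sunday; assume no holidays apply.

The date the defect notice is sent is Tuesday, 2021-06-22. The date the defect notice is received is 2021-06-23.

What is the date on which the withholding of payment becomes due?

The last day of the remediation period: 28 calendar days after 2021-06-22 is 2021-07-20.
The last day of the response period: 93 calendar days after 2021-07-20 is 2021-10-21.
From Thursday, 2021-10-21, 15 business days (Oct 22, Oct 25, Oct 26, Oct 27, …, Nov 9, Nov 10, Nov 11, skipping weekends) brings us to Thursday, 2021-11-11, which is the date on which the withholding of payment becomes due.

2021-11-11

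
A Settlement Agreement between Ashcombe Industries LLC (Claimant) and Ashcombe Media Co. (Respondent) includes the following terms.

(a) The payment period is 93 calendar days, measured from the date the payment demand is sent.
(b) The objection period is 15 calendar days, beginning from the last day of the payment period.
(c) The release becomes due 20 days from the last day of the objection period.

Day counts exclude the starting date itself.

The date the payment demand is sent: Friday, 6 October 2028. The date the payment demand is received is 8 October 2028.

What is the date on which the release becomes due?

11 February 2029

Adding 93 calendar days to 6 October 2028 gives 7 January 2029, which is the last day of the payment period.
Adding 15 calendar days to 7 January 2029 gives 22 January 2029, which is the last day of the objection period.
The date on which the release becomes due: 20 calendar days after 22 January 2029 is 11 February 2029.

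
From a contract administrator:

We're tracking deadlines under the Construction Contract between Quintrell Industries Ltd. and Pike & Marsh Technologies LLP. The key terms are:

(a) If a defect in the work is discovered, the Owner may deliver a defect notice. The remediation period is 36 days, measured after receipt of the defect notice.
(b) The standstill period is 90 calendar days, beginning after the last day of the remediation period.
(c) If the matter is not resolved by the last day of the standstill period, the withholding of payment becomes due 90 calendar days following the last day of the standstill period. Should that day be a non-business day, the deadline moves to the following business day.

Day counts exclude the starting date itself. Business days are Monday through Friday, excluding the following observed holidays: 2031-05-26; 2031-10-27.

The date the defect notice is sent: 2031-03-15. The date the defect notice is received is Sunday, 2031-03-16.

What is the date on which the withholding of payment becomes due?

The last day of the remediation period: 36 calendar days after 2031-03-16 is 2031-04-21.
Adding 90 calendar days to 2031-04-21 gives 2031-07-20, which is the last day of the standstill period.
Adding 90 calendar days to 2031-07-20 gives 2031-10-18, which is the date on which the withholding of payment becomes due. That falls on a Saturday, so it rolls to the next business day, Monday, 2031-10-20.

2031-10-20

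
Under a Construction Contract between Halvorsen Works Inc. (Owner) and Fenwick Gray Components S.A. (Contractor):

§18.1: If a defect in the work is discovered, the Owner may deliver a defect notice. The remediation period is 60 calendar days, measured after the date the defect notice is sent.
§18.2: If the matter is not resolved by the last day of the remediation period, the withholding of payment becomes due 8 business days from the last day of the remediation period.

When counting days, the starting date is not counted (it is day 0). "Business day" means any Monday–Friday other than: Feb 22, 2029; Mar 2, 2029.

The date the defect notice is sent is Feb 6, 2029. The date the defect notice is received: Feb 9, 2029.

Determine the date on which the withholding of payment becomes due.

Apr 18, 2029

Adding 60 calendar days to Feb 6, 2029 gives Apr 7, 2029, which is the last day of the remediation period.
The date on which the withholding of payment becomes due: 8 business days after Saturday, Apr 7, 2029, skipping weekends — Apr 9, Apr 10, Apr 11, Apr 12, Apr 13, Apr 16, Apr 17, Apr 18 — lands on Wednesday, Apr 18, 2029.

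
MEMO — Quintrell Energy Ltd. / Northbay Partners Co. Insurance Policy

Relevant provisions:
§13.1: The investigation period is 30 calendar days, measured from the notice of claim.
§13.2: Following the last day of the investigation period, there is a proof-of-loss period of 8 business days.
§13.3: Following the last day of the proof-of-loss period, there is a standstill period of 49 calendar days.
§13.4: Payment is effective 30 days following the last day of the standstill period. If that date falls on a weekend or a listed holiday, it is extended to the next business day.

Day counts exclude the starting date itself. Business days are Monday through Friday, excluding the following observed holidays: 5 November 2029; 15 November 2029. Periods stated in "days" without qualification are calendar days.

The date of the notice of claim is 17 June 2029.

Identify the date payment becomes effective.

15 October 2029

The last day of the investigation period: 30 calendar days after 17 June 2029 is 17 July 2029.
The last day of the proof-of-loss period: counting 8 business days from Tuesday, 17 July 2029 (Jul 18, Jul 19, Jul 20, Jul 23, Jul 24, Jul 25, Jul 26, Jul 27, skipping weekends) reaches Friday, 27 July 2029.
Adding 49 calendar days to 27 July 2029 gives 14 September 2029, which is the last day of the standstill period.
The date payment becomes effective: 14 September 2029 + 30 days = 14 October 2029. That falls on a Sunday, so it rolls to the next business day, Monday, 15 October 2029.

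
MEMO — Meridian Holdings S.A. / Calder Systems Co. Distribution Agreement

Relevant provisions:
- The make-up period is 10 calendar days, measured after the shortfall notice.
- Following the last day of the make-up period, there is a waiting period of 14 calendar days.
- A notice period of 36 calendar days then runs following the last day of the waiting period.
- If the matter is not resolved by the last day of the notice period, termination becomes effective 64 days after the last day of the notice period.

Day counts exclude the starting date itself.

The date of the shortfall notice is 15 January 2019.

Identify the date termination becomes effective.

The last day of the make-up period: 15 January 2019 + 10 days = 25 January 2019.
Adding 14 calendar days to 25 January 2019 gives 8 February 2019, which is the last day of the waiting period.
Adding 36 calendar days to 8 February 2019 gives 16 March 2019, which is the last day of the notice period.
The date termination becomes effective: 16 March 2019 + 64 days = 19 May 2019.

19 May 2019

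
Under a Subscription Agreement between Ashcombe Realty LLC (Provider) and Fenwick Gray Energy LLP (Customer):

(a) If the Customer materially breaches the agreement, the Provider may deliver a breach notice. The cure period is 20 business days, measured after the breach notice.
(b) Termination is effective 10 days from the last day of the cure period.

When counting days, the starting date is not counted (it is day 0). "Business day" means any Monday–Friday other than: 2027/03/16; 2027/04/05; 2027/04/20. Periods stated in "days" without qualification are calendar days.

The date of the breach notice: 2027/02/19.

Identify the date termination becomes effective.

2027/04/01

The last day of the cure period: counting 20 business days from Friday, 2027/02/19 (Feb 22, Feb 23, Feb 24, Feb 25, …, Mar 18, Mar 19, Mar 22, skipping weekends and the listed holiday on Mar 16) reaches Monday, 2027/03/22.
The date termination becomes effective: 2027/03/22 + 10 days = 2027/04/01.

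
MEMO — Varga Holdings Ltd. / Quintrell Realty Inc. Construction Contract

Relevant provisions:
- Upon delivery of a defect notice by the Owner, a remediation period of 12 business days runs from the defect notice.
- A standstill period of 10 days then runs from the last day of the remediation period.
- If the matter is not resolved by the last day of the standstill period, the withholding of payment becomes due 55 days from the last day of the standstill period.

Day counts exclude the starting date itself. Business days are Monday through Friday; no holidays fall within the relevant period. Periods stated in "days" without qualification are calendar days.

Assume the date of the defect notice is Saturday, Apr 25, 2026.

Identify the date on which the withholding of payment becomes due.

The last day of the remediation period: 12 business days after Saturday, Apr 25, 2026, skipping weekends — Apr 27, Apr 28, Apr 29, Apr 30, …, May 8, May 11, May 12 — lands on Tuesday, May 12, 2026.
The last day of the standstill period: 10 calendar days after May 12, 2026 is May 22, 2026.
Adding 55 calendar days to May 22, 2026 gives Jul 16, 2026, which is the date on which the withholding of payment becomes due.

Jul 16, 2026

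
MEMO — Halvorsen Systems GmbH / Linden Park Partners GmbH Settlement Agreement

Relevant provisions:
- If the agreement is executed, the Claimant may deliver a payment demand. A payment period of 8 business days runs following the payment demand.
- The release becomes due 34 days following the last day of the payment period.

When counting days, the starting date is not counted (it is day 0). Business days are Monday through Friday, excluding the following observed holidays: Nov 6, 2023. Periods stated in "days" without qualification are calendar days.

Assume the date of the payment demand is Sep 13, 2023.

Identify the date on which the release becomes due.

Oct 29, 2023

The last day of the payment period: counting 8 business days from Wednesday, Sep 13, 2023 (Sep 14, Sep 15, Sep 18, Sep 19, Sep 20, Sep 21, Sep 22, Sep 25, skipping weekends) reaches Monday, Sep 25, 2023.
The date on which the release becomes due: Sep 25, 2023 + 34 days = Oct 29, 2023.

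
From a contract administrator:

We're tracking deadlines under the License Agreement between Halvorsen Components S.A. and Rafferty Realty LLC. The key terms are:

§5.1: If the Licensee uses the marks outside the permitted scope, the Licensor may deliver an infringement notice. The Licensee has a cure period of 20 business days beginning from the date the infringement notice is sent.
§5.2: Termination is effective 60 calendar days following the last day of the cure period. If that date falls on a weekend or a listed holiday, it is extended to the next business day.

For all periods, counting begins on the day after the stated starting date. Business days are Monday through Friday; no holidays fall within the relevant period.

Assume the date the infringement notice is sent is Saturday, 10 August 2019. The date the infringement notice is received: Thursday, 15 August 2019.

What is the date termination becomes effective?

5 November 2019

The last day of the cure period: 20 business days after Saturday, 10 August 2019, skipping weekends — Aug 12, Aug 13, Aug 14, Aug 15, …, Sep 4, Sep 5, Sep 6 — lands on Friday, 6 September 2019.
Adding 60 calendar days to 6 September 2019 gives 5 November 2019, which is the date termination becomes effective. 5 November 2019 is a Tuesday, so no roll-forward applies.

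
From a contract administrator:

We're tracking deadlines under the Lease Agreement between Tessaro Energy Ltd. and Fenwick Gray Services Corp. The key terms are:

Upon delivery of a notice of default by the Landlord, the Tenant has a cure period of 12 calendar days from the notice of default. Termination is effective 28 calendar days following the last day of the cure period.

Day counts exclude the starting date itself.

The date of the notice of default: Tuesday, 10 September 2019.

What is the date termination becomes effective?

The last day of the cure period: 12 calendar days after 10 September 2019 is 22 September 2019.
The date termination becomes effective: 28 calendar days after 22 September 2019 is 20 October 2019.

20 October 2019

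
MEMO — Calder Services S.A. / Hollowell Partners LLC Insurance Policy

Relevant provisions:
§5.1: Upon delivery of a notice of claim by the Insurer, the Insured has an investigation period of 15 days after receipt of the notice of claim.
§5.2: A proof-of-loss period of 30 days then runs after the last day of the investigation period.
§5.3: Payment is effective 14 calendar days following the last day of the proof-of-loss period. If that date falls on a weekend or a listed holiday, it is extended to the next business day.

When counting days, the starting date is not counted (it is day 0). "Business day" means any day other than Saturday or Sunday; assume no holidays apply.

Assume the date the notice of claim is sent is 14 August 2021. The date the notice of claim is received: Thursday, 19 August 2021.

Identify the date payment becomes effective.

18 October 2021

The last day of the investigation period: 19 August 2021 + 15 days = 3 September 2021.
Adding 30 calendar days to 3 September 2021 gives 3 October 2021, which is the last day of the proof-of-loss period.
Adding 14 calendar days to 3 October 2021 gives 17 October 2021, which is the date payment becomes effective. That falls on a Sunday, so it rolls to the next business day, Monday, 18 October 2021.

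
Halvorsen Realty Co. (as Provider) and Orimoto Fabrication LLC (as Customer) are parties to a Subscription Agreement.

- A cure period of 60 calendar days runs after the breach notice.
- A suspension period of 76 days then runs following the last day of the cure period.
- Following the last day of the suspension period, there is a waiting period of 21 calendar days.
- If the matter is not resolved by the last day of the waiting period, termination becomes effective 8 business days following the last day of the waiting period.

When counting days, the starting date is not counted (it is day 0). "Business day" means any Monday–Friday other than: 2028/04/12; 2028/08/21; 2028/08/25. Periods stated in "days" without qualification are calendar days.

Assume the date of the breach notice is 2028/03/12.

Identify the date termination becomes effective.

2028/08/30

The last day of the cure period: 2028/03/12 + 60 days = 2028/05/11.
Adding 76 calendar days to 2028/05/11 gives 2028/07/26, which is the last day of the suspension period.
Adding 21 calendar days to 2028/07/26 gives 2028/08/16, which is the last day of the waiting period.
The date termination becomes effective: counting 8 business days from Wednesday, 2028/08/16 (Aug 17, Aug 18, Aug 22, Aug 23, Aug 24, Aug 28, Aug 29, Aug 30, skipping weekends and the listed holidays on Aug 21, Aug 25) reaches Wednesday, 2028/08/30.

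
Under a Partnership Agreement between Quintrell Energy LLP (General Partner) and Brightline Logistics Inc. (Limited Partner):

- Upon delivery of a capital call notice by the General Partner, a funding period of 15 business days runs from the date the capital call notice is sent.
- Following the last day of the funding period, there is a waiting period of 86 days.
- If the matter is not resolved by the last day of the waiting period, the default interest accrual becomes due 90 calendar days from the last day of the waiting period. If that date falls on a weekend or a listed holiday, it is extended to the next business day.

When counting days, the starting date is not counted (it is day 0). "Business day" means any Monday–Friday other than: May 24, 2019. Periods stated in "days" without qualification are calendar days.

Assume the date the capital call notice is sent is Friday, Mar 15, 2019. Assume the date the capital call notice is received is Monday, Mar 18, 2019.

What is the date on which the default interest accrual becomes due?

The last day of the funding period: 15 business days after Friday, Mar 15, 2019, skipping weekends — Mar 18, Mar 19, Mar 20, Mar 21, …, Apr 3, Apr 4, Apr 5 — lands on Friday, Apr 5, 2019.
The last day of the waiting period: Apr 5, 2019 + 86 days = Jun 30, 2019.
The date on which the default interest accrual becomes due: Jun 30, 2019 + 90 days = Sep 28, 2019. That falls on a Saturday, so it rolls to the next business day, Monday, Sep 30, 2019.

Sep 30, 2019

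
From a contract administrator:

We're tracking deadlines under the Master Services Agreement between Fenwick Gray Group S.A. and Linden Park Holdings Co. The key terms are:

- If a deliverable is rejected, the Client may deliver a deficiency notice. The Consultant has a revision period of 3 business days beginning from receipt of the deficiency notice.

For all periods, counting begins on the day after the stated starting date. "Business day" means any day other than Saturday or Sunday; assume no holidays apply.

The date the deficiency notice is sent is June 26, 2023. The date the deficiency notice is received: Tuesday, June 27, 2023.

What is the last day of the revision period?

The last day of the revision period: counting 3 business days from Tuesday, June 27, 2023 (Jun 28, Jun 29, Jun 30, skipping weekends) reaches Friday, June 30, 2023.

June 30, 2023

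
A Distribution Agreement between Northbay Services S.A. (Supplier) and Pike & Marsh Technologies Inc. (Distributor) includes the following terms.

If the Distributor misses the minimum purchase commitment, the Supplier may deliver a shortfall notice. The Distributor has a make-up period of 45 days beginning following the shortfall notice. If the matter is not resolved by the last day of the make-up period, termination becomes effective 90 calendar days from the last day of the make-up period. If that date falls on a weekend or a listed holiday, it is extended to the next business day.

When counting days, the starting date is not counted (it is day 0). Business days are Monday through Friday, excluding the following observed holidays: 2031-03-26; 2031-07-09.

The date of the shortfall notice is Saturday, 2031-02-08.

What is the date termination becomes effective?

The last day of the make-up period: 45 calendar days after 2031-02-08 is 2031-03-25.
Adding 90 calendar days to 2031-03-25 gives 2031-06-23, which is the date termination becomes effective. 2031-06-23 is a Monday and is not a listed holiday, so no roll-forward applies.

2031-06-23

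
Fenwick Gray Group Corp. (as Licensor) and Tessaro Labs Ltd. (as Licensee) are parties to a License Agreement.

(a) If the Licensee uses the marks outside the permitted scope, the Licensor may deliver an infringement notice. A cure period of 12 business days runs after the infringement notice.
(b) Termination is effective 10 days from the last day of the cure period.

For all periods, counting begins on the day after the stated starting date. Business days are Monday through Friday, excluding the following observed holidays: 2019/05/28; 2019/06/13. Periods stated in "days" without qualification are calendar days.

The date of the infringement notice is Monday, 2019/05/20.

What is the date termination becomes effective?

From Monday, 2019/05/20, 12 business days (May 21, May 22, May 23, May 24, …, Jun 4, Jun 5, Jun 6, skipping weekends and the listed holiday on May 28) brings us to Thursday, 2019/06/06, which is the last day of the cure period.
The date termination becomes effective: 2019/06/06 + 10 days = 2019/06/16.

2019/06/16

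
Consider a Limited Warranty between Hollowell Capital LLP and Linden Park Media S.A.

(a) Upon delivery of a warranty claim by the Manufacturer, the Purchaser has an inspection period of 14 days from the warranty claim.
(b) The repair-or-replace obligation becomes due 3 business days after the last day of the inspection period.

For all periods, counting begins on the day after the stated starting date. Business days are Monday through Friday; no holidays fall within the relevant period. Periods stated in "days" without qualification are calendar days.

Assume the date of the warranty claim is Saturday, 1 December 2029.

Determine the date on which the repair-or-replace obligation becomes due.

19 December 2029

Adding 14 calendar days to 1 December 2029 gives 15 December 2029, which is the last day of the inspection period.
From Saturday, 15 December 2029, 3 business days (Dec 17, Dec 18, Dec 19, skipping weekends) brings us to Wednesday, 19 December 2029, which is the date on which the repair-or-replace obligation becomes due.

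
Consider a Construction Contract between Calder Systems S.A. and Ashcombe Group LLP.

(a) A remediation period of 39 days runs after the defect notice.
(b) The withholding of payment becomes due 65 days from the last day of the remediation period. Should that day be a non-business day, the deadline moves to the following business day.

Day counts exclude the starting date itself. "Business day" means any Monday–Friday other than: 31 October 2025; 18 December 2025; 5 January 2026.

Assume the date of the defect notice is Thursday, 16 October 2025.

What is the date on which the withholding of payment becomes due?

The last day of the remediation period: 16 October 2025 + 39 days = 24 November 2025.
The date on which the withholding of payment becomes due: 24 November 2025 + 65 days = 28 January 2026. 28 January 2026 is a Wednesday and is not a listed holiday, so no roll-forward applies.

28 January 2026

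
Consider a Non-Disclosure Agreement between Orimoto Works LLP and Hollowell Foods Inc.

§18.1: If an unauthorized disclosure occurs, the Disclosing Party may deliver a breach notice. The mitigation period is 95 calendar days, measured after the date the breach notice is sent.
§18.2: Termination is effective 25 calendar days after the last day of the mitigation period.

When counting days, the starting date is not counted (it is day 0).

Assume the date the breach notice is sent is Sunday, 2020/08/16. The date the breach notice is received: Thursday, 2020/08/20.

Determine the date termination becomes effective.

The last day of the mitigation period: 2020/08/16 + 95 days = 2020/11/19.
The date termination becomes effective: 2020/11/19 + 25 days = 2020/12/14.

2020/12/14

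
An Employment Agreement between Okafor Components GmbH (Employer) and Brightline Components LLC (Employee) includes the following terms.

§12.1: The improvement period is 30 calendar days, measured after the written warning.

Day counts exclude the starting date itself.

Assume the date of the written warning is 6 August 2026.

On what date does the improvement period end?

5 September 2026

The last day of the improvement period: 6 August 2026 + 30 days = 5 September 2026.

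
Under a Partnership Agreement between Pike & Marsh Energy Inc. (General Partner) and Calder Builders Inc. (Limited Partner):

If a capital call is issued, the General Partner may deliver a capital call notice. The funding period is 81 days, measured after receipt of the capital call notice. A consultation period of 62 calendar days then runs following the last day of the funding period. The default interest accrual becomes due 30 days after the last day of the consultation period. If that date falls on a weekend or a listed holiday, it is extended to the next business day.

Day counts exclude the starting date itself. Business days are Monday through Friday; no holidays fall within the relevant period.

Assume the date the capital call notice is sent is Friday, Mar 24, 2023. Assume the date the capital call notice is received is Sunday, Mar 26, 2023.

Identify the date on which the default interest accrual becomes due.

Sep 15, 2023

The last day of the funding period: Mar 26, 2023 + 81 days = Jun 15, 2023.
The last day of the consultation period: 62 calendar days after Jun 15, 2023 is Aug 16, 2023.
Adding 30 calendar days to Aug 16, 2023 gives Sep 15, 2023, which is the date on which the default interest accrual becomes due. Sep 15, 2023 is a Friday, so no roll-forward applies.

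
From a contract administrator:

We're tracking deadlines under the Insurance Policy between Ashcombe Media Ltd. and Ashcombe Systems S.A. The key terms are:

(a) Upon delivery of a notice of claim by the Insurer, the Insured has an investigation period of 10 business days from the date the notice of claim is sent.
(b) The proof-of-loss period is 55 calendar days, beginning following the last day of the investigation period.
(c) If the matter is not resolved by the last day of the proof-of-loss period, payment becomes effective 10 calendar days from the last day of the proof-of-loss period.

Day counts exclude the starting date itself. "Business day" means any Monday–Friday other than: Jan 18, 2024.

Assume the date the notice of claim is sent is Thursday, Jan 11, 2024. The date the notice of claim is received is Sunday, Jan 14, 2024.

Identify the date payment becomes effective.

Mar 31, 2024

The last day of the investigation period: 10 business days after Thursday, Jan 11, 2024, skipping weekends and the listed holiday on Jan 18 — Jan 12, Jan 15, Jan 16, Jan 17, Jan 19, Jan 22, Jan 23, Jan 24, Jan 25, Jan 26 — lands on Friday, Jan 26, 2024.
The last day of the proof-of-loss period: 55 calendar days after Jan 26, 2024 is Mar 21, 2024.
Adding 10 calendar days to Mar 21, 2024 gives Mar 31, 2024, which is the date payment becomes effective.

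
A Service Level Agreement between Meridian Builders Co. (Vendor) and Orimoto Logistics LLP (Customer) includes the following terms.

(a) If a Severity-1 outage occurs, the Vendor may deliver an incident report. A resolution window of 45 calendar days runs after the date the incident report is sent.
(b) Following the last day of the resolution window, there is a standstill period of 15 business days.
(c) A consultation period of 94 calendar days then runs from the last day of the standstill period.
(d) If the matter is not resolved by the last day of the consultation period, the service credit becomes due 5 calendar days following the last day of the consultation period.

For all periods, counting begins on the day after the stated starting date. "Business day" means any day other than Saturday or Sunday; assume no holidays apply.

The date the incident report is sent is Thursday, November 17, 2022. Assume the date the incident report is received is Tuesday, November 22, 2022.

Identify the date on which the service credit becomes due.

Adding 45 calendar days to November 17, 2022 gives January 1, 2023, which is the last day of the resolution window.
The last day of the standstill period: 15 business days after Sunday, January 1, 2023, skipping weekends — Jan 2, Jan 3, Jan 4, Jan 5, …, Jan 18, Jan 19, Jan 20 — lands on Friday, January 20, 2023.
The last day of the consultation period: January 20, 2023 + 94 days = April 24, 2023.
Adding 5 calendar days to April 24, 2023 gives April 29, 2023, which is the date on which the service credit becomes due.

April 29, 2023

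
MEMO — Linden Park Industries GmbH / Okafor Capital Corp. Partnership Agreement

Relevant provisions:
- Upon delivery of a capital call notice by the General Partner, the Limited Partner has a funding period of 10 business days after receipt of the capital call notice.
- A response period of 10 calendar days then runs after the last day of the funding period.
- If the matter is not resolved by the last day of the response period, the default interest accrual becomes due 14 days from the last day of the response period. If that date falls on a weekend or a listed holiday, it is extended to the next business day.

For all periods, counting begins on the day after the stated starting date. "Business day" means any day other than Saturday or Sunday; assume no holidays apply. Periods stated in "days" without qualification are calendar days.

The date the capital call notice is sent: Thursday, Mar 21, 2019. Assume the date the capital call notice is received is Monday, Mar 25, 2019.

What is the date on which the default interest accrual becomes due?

May 2, 2019

The last day of the funding period: 10 business days after Monday, Mar 25, 2019, skipping weekends — Mar 26, Mar 27, Mar 28, Mar 29, Apr 1, Apr 2, Apr 3, Apr 4, Apr 5, Apr 8 — lands on Monday, Apr 8, 2019.
The last day of the response period: Apr 8, 2019 + 10 days = Apr 18, 2019.
The date on which the default interest accrual becomes due: 14 calendar days after Apr 18, 2019 is May 2, 2019. May 2, 2019 is a Thursday, so no roll-forward applies.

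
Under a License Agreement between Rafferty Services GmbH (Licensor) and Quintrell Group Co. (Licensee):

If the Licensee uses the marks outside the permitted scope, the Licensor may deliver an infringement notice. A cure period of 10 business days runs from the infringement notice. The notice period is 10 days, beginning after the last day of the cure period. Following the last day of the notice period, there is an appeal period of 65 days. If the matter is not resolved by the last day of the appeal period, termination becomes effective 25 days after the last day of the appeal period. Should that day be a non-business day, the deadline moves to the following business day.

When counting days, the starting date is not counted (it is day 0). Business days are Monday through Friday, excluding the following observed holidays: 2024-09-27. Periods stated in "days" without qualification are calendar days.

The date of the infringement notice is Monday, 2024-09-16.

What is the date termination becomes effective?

2025-01-09

From Monday, 2024-09-16, 10 business days (Sep 17, Sep 18, Sep 19, Sep 20, Sep 23, Sep 24, Sep 25, Sep 26, Sep 30, Oct 1, skipping weekends and the listed holiday on Sep 27) brings us to Tuesday, 2024-10-01, which is the last day of the cure period.
The last day of the notice period: 10 calendar days after 2024-10-01 is 2024-10-11.
The last day of the appeal period: 2024-10-11 + 65 days = 2024-12-15.
The date termination becomes effective: 2024-12-15 + 25 days = 2025-01-09. 2025-01-09 is a Thursday and is not a listed holiday, so no roll-forward applies.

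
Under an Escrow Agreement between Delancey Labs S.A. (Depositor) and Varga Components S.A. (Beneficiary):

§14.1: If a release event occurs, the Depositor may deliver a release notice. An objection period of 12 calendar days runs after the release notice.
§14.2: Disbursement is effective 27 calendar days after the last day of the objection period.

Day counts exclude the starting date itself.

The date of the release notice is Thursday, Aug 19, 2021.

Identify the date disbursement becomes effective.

Sep 27, 2021

The last day of the objection period: Aug 19, 2021 + 12 days = Aug 31, 2021.
The date disbursement becomes effective: Aug 31, 2021 + 27 days = Sep 27, 2021.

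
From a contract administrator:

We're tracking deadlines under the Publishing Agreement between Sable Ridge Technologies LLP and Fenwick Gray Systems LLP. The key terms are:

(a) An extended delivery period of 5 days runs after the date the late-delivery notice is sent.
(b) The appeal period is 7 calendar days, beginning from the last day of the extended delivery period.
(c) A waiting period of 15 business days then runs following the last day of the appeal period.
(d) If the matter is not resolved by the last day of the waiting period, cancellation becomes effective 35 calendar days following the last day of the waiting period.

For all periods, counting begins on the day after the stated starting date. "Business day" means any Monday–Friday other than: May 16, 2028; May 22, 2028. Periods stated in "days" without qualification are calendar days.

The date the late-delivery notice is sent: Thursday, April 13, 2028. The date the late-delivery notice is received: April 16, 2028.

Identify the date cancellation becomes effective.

June 21, 2028

Adding 5 calendar days to April 13, 2028 gives April 18, 2028, which is the last day of the extended delivery period.
The last day of the appeal period: 7 calendar days after April 18, 2028 is April 25, 2028.
The last day of the waiting period: 15 business days after Tuesday, April 25, 2028, skipping weekends and the listed holiday on May 16 — Apr 26, Apr 27, Apr 28, May 1, …, May 12, May 15, May 17 — lands on Wednesday, May 17, 2028.
The date cancellation becomes effective: 35 calendar days after May 17, 2028 is June 21, 2028.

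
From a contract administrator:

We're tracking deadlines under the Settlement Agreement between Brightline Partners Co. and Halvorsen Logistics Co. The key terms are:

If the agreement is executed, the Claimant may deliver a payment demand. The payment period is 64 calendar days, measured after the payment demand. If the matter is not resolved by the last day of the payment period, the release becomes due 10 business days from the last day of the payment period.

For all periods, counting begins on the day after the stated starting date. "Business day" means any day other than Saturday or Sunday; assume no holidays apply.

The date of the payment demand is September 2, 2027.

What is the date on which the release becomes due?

November 19, 2027

The last day of the payment period: September 2, 2027 + 64 days = November 5, 2027.
The date on which the release becomes due: 10 business days after Friday, November 5, 2027, skipping weekends — Nov 8, Nov 9, Nov 10, Nov 11, Nov 12, Nov 15, Nov 16, Nov 17, Nov 18, Nov 19 — lands on Friday, November 19, 2027.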